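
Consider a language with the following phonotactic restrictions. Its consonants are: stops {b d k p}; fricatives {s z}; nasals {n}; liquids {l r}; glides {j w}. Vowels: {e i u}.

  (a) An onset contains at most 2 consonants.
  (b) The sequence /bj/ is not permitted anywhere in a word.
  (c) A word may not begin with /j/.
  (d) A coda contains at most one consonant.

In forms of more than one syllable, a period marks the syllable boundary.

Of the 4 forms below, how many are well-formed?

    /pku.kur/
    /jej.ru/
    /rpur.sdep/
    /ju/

/pku.kur/ — σ1 onset /pk/ (2C), coda /∅/ ok; σ2 onset /k/, coda /r/ ok → well-formed
/jej.ru/ — violates constraint (c): word begins with /j/ → ill-formed
/rpur.sdep/ — σ1 onset /rp/ (2C), coda /r/ ok; σ2 onset /sd/ (2C), coda /p/ ok → well-formed
/ju/ — violates constraint (c): word begins with /j/ → ill-formed
Well-formed: /pku.kur/, /rpur.sdep/ → 2.

2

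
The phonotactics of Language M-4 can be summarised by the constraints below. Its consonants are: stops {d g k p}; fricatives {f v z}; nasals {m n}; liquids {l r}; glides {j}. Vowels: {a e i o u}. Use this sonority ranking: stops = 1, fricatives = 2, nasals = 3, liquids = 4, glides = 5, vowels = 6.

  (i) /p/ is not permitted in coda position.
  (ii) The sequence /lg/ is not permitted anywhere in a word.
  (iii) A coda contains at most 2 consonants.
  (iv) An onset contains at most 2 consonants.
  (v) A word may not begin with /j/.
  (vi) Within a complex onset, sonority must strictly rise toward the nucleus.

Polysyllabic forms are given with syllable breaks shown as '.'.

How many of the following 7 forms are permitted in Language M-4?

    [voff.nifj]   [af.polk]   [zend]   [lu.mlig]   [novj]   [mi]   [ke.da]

7

[voff.nifj] — σ1 onset /v/, coda /ff/ (2C) ok; σ2 onset /n/, coda /fj/ (2C) ok → permitted
[af.polk] — σ1 onset /∅/, coda /f/ ok; σ2 onset /p/, coda /lk/ (2C) ok → permitted
[zend] — σ1 onset /z/, coda /nd/ (2C) ok → permitted
[lu.mlig] — σ1 onset /l/, coda /∅/ ok; σ2 onset /ml/ (3→4 rises), coda /g/ ok → permitted
[novj] — σ1 onset /n/, coda /vj/ (2C) ok → permitted
[mi] — σ1 onset /m/, coda /∅/ ok → permitted
[ke.da] — σ1 onset /k/, coda /∅/ ok; σ2 onset /d/, coda /∅/ ok → permitted
Permitted: [voff.nifj], [af.polk], [zend], [lu.mlig], [novj], [mi], [ke.da] → 7.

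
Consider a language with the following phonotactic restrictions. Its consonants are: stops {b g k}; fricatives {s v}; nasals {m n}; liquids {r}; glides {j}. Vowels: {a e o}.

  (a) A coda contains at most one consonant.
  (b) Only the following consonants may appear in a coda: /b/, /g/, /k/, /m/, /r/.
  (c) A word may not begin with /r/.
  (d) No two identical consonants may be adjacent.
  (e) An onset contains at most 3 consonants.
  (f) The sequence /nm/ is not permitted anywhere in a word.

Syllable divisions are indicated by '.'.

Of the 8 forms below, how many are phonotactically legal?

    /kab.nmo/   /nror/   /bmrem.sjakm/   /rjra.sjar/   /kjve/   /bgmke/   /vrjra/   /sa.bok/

/kab.nmo/ — violates constraint (f): contains banned sequence /nm/ → phonotactically illegal
/nror/ — σ1 onset /nr/ (2C), coda /r/ ok → phonotactically legal
/bmrem.sjakm/ — violates constraint (a): syllable 2 coda /km/ has 2 consonants (> 1) → phonotactically illegal
/rjra.sjar/ — violates constraint (c): word begins with /r/ → phonotactically illegal
/kjve/ — σ1 onset /kjv/ (3C), coda /∅/ ok → phonotactically legal
/bgmke/ — violates constraint (e): syllable 1 onset /bgmk/ has 4 consonants (> 3) → phonotactically illegal
/vrjra/ — violates constraint (e): syllable 1 onset /vrjr/ has 4 consonants (> 3) → phonotactically illegal
/sa.bok/ — σ1 onset /s/, coda /∅/ ok; σ2 onset /b/, coda /k/ ok → phonotactically legal
Phonotactically legal: /nror/, /kjve/, /sa.bok/ → 3.

3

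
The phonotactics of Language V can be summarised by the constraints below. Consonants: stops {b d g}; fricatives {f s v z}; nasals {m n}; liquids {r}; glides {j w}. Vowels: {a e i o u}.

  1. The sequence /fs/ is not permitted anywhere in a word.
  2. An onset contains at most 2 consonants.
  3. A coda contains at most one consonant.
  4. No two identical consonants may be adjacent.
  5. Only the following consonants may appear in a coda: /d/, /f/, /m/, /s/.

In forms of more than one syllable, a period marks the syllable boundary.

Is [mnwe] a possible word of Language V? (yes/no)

no

[mnwe] — violates constraint 2: syllable 1 onset /mnw/ has 3 consonants (> 2) → not permitted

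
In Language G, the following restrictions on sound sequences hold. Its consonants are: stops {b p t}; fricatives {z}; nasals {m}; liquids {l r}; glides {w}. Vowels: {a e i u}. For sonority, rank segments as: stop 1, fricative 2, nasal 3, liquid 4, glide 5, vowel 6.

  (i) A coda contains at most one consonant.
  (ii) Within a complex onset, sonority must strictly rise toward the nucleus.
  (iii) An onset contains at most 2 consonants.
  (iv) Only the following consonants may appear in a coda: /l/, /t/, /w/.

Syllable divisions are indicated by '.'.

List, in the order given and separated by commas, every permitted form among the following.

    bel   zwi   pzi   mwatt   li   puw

bel — σ1 onset /b/, coda /l/ ok → permitted
zwi — σ1 onset /zw/ (2→5 rises), coda /∅/ ok → permitted
pzi — σ1 onset /pz/ (1→2 rises), coda /∅/ ok → permitted
mwatt — violates constraint (i): syllable 1 coda /tt/ has 2 consonants (> 1) → not permitted
li — σ1 onset /l/, coda /∅/ ok → permitted
puw — σ1 onset /p/, coda /w/ ok → permitted

bel, zwi, pzi, li, puw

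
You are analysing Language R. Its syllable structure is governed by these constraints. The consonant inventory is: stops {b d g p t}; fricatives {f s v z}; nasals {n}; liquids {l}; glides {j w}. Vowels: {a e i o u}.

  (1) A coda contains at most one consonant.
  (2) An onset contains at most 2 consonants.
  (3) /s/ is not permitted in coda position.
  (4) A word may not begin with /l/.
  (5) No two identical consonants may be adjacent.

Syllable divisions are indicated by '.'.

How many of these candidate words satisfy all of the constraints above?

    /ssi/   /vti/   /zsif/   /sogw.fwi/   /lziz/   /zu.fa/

3

/ssi/ — violates constraint 5: adjacent identical consonants /ss/ → ill-formed
/vti/ — σ1 onset /vt/ (2C), coda /∅/ ok → well-formed
/zsif/ — σ1 onset /zs/ (2C), coda /f/ ok → well-formed
/sogw.fwi/ — violates constraint 1: syllable 1 coda /gw/ has 2 consonants (> 1) → ill-formed
/lziz/ — violates constraint 4: word begins with /l/ → ill-formed
/zu.fa/ — σ1 onset /z/, coda /∅/ ok; σ2 onset /f/, coda /∅/ ok → well-formed
Well-formed: /vti/, /zsif/, /zu.fa/ → 3.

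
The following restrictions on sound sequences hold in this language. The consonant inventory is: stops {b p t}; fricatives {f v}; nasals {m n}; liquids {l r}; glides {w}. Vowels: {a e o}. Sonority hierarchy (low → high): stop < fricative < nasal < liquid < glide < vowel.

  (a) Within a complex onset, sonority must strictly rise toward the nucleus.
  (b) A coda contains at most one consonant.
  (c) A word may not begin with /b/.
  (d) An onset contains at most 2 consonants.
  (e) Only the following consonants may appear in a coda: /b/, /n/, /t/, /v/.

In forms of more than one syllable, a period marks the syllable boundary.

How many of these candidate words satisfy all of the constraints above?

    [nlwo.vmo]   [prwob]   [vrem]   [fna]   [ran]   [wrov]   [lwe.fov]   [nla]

[nlwo.vmo] — violates constraint (d): syllable 1 onset /nlw/ has 3 consonants (> 2) → phonotactically illegal
[prwob] — violates constraint (d): syllable 1 onset /prw/ has 3 consonants (> 2) → phonotactically illegal
[vrem] — violates constraint (e): syllable 1 coda contains /m/, which is not a licensed coda consonant → phonotactically illegal
[fna] — σ1 onset /fn/ (2→3 rises), coda /∅/ ok → phonotactically legal
[ran] — σ1 onset /r/, coda /n/ ok → phonotactically legal
[wrov] — violates constraint (a): syllable 1 onset /wr/: /w/ (glide, 5) → /r/ (liquid, 4) does not rise → phonotactically illegal
[lwe.fov] — σ1 onset /lw/ (4→5 rises), coda /∅/ ok; σ2 onset /f/, coda /v/ ok → phonotactically legal
[nla] — σ1 onset /nl/ (3→4 rises), coda /∅/ ok → phonotactically legal
Phonotactically legal: [fna], [ran], [lwe.fov], [nla] → 4.

4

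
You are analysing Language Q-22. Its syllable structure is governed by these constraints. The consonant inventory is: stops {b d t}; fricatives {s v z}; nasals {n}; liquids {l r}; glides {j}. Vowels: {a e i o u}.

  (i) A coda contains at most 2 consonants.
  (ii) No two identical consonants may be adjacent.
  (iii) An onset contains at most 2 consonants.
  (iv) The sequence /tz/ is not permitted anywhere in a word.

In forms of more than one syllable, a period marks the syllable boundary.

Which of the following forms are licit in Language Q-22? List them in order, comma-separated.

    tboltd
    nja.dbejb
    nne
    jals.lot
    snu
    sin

nja.dbejb, jals.lot, snu, sin

tboltd — violates constraint (i): syllable 1 coda /ltd/ has 3 consonants (> 2) → illicit
nja.dbejb — σ1 onset /nj/ (2C), coda /∅/ ok; σ2 onset /db/ (2C), coda /jb/ (2C) ok → licit
nne — violates constraint (ii): adjacent identical consonants /nn/ → illicit
jals.lot — σ1 onset /j/, coda /ls/ (2C) ok; σ2 onset /l/, coda /t/ ok → licit
snu — σ1 onset /sn/ (2C), coda /∅/ ok → licit
sin — σ1 onset /s/, coda /n/ ok → licit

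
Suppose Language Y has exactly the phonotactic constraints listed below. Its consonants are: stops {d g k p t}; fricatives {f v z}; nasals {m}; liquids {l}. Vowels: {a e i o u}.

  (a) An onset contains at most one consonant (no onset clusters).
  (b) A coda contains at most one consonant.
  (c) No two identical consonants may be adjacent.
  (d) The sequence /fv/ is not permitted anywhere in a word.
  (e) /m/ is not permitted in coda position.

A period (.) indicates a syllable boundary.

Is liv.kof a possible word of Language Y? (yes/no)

liv.kof — σ1 onset /l/, coda /v/ ok; σ2 onset /k/, coda /f/ ok → permitted

yes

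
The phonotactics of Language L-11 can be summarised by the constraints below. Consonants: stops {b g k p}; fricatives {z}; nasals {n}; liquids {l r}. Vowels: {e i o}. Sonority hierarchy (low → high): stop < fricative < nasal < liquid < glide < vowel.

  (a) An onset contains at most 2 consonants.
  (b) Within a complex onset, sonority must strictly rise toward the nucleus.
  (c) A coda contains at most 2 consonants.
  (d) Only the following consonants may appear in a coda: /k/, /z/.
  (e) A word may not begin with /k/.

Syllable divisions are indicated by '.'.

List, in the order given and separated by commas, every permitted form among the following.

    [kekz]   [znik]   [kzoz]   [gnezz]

[kekz] — violates constraint (e): word begins with /k/ → not permitted
[znik] — σ1 onset /zn/ (2→3 rises), coda /k/ ok → permitted
[kzoz] — violates constraint (e): word begins with /k/ → not permitted
[gnezz] — σ1 onset /gn/ (1→3 rises), coda /zz/ (2C) ok → permitted

[znik], [gnezz]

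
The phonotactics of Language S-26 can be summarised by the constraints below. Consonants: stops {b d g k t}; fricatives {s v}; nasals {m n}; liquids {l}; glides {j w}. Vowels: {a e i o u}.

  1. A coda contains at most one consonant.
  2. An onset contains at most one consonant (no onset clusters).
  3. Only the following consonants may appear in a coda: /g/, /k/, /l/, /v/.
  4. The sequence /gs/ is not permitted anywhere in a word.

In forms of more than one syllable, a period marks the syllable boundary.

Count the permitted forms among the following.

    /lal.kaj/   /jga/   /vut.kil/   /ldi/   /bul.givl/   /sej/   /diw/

/lal.kaj/ — violates constraint 3: syllable 2 coda contains /j/, which is not a licensed coda consonant → not permitted
/jga/ — violates constraint 2: syllable 1 onset /jg/ has 2 consonants (> 1) → not permitted
/vut.kil/ — violates constraint 3: syllable 1 coda contains /t/, which is not a licensed coda consonant → not permitted
/ldi/ — violates constraint 2: syllable 1 onset /ld/ has 2 consonants (> 1) → not permitted
/bul.givl/ — violates constraint 1: syllable 2 coda /vl/ has 2 consonants (> 1) → not permitted
/sej/ — violates constraint 3: syllable 1 coda contains /j/, which is not a licensed coda consonant → not permitted
/diw/ — violates constraint 3: syllable 1 coda contains /w/, which is not a licensed coda consonant → not permitted
No form is permitted → 0.

0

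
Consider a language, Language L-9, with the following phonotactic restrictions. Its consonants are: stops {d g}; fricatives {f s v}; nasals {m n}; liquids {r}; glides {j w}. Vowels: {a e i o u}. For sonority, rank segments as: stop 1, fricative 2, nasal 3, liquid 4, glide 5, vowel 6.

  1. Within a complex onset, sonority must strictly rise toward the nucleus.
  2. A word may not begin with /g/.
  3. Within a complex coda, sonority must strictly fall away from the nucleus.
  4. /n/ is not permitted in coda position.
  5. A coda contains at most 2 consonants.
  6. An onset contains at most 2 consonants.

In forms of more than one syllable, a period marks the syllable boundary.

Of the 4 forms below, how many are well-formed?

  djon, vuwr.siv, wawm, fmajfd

2

djon — violates constraint 4: syllable 1 coda contains /n/ → ill-formed
vuwr.siv — σ1 onset /v/, coda /wr/ (5→4 falls) ok; σ2 onset /s/, coda /v/ ok → well-formed
wawm — σ1 onset /w/, coda /wm/ (5→3 falls) ok → well-formed
fmajfd — violates constraint 5: syllable 1 coda /jfd/ has 3 consonants (> 2) → ill-formed
Well-formed: vuwr.siv, wawm → 2.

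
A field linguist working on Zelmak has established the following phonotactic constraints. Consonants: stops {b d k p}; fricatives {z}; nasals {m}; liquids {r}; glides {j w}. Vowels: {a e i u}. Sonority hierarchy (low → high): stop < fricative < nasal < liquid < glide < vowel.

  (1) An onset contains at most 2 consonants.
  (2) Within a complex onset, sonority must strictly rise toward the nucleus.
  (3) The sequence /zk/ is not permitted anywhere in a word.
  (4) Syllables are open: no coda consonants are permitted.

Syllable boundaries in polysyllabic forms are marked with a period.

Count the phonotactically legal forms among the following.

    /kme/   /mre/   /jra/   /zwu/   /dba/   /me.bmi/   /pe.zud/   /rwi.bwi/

5

/kme/ — σ1 onset /km/ (1→3 rises), coda /∅/ ok → phonotactically legal
/mre/ — σ1 onset /mr/ (3→4 rises), coda /∅/ ok → phonotactically legal
/jra/ — violates constraint 2: syllable 1 onset /jr/: /j/ (glide, 5) → /r/ (liquid, 4) does not rise → phonotactically illegal
/zwu/ — σ1 onset /zw/ (2→5 rises), coda /∅/ ok → phonotactically legal
/dba/ — violates constraint 2: syllable 1 onset /db/: /d/ (stop, 1) → /b/ (stop, 1) does not rise → phonotactically illegal
/me.bmi/ — σ1 onset /m/, coda /∅/ ok; σ2 onset /bm/ (1→3 rises), coda /∅/ ok → phonotactically legal
/pe.zud/ — violates constraint 4: syllable 2 coda /d/ has 1 consonant (> 0) → phonotactically illegal
/rwi.bwi/ — σ1 onset /rw/ (4→5 rises), coda /∅/ ok; σ2 onset /bw/ (1→5 rises), coda /∅/ ok → phonotactically legal
Phonotactically legal: /kme/, /mre/, /zwu/, /me.bmi/, /rwi.bwi/ → 5.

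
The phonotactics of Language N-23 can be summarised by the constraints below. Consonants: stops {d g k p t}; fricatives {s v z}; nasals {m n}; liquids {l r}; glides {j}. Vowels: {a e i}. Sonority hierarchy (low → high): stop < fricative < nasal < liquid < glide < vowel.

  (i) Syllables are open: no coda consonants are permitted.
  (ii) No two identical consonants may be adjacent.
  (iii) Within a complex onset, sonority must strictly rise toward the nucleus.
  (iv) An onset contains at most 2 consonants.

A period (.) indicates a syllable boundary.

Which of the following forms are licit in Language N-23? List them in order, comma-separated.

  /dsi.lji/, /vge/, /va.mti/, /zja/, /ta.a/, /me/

/dsi.lji/ — σ1 onset /ds/ (1→2 rises), coda /∅/ ok; σ2 onset /lj/ (4→5 rises), coda /∅/ ok → licit
/vge/ — violates constraint (iii): syllable 1 onset /vg/: /v/ (fricative, 2) → /g/ (stop, 1) does not rise → illicit
/va.mti/ — violates constraint (iii): syllable 2 onset /mt/: /m/ (nasal, 3) → /t/ (stop, 1) does not rise → illicit
/zja/ — σ1 onset /zj/ (2→5 rises), coda /∅/ ok → licit
/ta.a/ — σ1 onset /t/, coda /∅/ ok; σ2 onset /∅/, coda /∅/ ok → licit
/me/ — σ1 onset /m/, coda /∅/ ok → licit

/dsi.lji/, /zja/, /ta.a/, /me/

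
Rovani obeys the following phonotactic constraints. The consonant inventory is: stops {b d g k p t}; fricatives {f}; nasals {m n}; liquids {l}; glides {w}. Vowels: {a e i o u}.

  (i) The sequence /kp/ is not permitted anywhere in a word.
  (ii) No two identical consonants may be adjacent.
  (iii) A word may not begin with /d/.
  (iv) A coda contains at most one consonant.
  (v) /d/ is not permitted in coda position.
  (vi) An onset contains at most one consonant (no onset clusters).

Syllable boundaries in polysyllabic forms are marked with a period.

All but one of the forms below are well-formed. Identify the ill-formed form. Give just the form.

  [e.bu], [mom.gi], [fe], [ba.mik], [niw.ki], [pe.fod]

[pe.fod]

[e.bu] — σ1 onset /∅/, coda /∅/ ok; σ2 onset /b/, coda /∅/ ok → well-formed
[mom.gi] — σ1 onset /m/, coda /m/ ok; σ2 onset /g/, coda /∅/ ok → well-formed
[fe] — σ1 onset /f/, coda /∅/ ok → well-formed
[ba.mik] — σ1 onset /b/, coda /∅/ ok; σ2 onset /m/, coda /k/ ok → well-formed
[niw.ki] — σ1 onset /n/, coda /w/ ok; σ2 onset /k/, coda /∅/ ok → well-formed
[pe.fod] — violates constraint (v): syllable 2 coda contains /d/ → ill-formed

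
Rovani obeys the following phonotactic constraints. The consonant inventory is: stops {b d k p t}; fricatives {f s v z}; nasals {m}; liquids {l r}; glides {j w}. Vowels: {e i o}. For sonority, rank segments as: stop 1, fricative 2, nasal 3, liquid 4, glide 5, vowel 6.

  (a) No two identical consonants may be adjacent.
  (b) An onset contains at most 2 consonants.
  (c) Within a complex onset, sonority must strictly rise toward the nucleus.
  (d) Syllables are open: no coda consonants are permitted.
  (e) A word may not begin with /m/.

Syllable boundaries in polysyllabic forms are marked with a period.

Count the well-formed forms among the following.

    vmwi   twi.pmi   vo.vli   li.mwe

3

vmwi — violates constraint (b): syllable 1 onset /vmw/ has 3 consonants (> 2) → ill-formed
twi.pmi — σ1 onset /tw/ (1→5 rises), coda /∅/ ok; σ2 onset /pm/ (1→3 rises), coda /∅/ ok → well-formed
vo.vli — σ1 onset /v/, coda /∅/ ok; σ2 onset /vl/ (2→4 rises), coda /∅/ ok → well-formed
li.mwe — σ1 onset /l/, coda /∅/ ok; σ2 onset /mw/ (3→5 rises), coda /∅/ ok → well-formed
Well-formed: twi.pmi, vo.vli, li.mwe → 3.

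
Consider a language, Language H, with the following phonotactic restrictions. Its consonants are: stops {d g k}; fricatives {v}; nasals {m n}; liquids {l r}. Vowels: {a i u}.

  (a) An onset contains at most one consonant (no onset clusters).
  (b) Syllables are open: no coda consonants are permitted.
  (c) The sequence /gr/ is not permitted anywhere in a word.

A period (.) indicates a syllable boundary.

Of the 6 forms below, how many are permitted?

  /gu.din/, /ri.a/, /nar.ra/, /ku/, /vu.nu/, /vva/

/gu.din/ — violates constraint (b): syllable 2 coda /n/ has 1 consonant (> 0) → not permitted
/ri.a/ — σ1 onset /r/, coda /∅/ ok; σ2 onset /∅/, coda /∅/ ok → permitted
/nar.ra/ — violates constraint (b): syllable 1 coda /r/ has 1 consonant (> 0) → not permitted
/ku/ — σ1 onset /k/, coda /∅/ ok → permitted
/vu.nu/ — σ1 onset /v/, coda /∅/ ok; σ2 onset /n/, coda /∅/ ok → permitted
/vva/ — violates constraint (a): syllable 1 onset /vv/ has 2 consonants (> 1) → not permitted
Permitted: /ri.a/, /ku/, /vu.nu/ → 3.

3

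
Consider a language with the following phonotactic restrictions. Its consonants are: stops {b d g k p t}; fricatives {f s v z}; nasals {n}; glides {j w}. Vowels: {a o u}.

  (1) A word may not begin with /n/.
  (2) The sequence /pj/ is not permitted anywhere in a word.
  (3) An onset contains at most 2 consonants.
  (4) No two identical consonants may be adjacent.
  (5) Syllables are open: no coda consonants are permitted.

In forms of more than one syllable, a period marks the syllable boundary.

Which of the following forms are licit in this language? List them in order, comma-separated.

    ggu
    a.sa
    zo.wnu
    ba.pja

ggu — violates constraint 4: adjacent identical consonants /gg/ → illicit
a.sa — σ1 onset /∅/, coda /∅/ ok; σ2 onset /s/, coda /∅/ ok → licit
zo.wnu — σ1 onset /z/, coda /∅/ ok; σ2 onset /wn/ (2C), coda /∅/ ok → licit
ba.pja — violates constraint 2: contains banned sequence /pj/ → illicit

a.sa, zo.wnu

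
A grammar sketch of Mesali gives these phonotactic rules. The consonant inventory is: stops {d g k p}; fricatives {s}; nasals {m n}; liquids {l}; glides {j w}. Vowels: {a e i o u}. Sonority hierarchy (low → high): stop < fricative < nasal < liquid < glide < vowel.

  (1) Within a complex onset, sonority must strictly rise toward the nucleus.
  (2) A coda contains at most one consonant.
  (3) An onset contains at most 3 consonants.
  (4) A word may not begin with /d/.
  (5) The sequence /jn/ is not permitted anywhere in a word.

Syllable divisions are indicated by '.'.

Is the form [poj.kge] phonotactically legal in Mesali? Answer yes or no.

no

[poj.kge] — violates constraint 1: syllable 2 onset /kg/: /k/ (stop, 1) → /g/ (stop, 1) does not rise → phonotactically illegal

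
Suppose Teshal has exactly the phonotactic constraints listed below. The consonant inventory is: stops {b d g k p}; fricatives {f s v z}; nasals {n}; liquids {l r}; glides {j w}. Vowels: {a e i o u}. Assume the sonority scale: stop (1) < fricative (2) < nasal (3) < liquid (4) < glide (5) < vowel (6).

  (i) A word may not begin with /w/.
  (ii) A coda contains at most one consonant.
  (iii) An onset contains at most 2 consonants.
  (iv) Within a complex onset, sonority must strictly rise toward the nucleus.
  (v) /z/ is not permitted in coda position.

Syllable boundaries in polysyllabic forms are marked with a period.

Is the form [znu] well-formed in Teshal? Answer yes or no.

yes

[znu] — σ1 onset /zn/ (2→3 rises), coda /∅/ ok → well-formed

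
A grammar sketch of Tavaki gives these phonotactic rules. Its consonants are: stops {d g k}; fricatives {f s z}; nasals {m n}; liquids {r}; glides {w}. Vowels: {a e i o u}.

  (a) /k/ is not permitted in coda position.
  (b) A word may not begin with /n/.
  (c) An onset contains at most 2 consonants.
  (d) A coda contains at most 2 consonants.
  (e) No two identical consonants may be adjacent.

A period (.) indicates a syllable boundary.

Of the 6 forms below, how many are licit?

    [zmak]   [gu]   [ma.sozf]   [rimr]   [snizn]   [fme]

[zmak] — violates constraint (a): syllable 1 coda contains /k/ → illicit
[gu] — σ1 onset /g/, coda /∅/ ok → licit
[ma.sozf] — σ1 onset /m/, coda /∅/ ok; σ2 onset /s/, coda /zf/ (2C) ok → licit
[rimr] — σ1 onset /r/, coda /mr/ (2C) ok → licit
[snizn] — σ1 onset /sn/ (2C), coda /zn/ (2C) ok → licit
[fme] — σ1 onset /fm/ (2C), coda /∅/ ok → licit
Licit: [gu], [ma.sozf], [rimr], [snizn], [fme] → 5.

5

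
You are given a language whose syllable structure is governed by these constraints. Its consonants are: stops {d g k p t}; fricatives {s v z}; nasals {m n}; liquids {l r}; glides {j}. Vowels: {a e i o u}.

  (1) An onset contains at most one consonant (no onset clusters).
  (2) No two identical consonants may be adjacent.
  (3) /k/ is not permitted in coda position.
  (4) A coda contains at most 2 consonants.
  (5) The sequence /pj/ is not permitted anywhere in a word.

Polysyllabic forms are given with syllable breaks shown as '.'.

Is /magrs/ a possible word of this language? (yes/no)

no

/magrs/ — violates constraint 4: syllable 1 coda /grs/ has 3 consonants (> 2) → illicit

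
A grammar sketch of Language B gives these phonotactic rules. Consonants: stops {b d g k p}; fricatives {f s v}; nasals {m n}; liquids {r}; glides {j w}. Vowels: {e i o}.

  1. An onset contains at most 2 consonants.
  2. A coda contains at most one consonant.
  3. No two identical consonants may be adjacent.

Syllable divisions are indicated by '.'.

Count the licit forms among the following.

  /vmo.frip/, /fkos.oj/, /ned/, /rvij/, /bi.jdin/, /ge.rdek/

6

/vmo.frip/ — σ1 onset /vm/ (2C), coda /∅/ ok; σ2 onset /fr/ (2C), coda /p/ ok → licit
/fkos.oj/ — σ1 onset /fk/ (2C), coda /s/ ok; σ2 onset /∅/, coda /j/ ok → licit
/ned/ — σ1 onset /n/, coda /d/ ok → licit
/rvij/ — σ1 onset /rv/ (2C), coda /j/ ok → licit
/bi.jdin/ — σ1 onset /b/, coda /∅/ ok; σ2 onset /jd/ (2C), coda /n/ ok → licit
/ge.rdek/ — σ1 onset /g/, coda /∅/ ok; σ2 onset /rd/ (2C), coda /k/ ok → licit
Licit: /vmo.frip/, /fkos.oj/, /ned/, /rvij/, /bi.jdin/, /ge.rdek/ → 6.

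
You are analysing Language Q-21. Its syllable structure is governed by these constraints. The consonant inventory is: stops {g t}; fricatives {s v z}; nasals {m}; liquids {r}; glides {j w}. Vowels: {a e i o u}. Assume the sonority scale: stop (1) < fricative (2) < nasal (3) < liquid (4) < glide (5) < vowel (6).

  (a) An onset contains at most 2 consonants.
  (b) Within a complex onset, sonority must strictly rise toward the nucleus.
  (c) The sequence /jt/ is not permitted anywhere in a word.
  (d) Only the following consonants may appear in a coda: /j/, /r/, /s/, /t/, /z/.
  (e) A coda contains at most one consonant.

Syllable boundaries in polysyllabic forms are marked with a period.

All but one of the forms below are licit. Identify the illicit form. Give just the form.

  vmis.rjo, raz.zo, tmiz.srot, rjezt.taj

vmis.rjo — σ1 onset /vm/ (2→3 rises), coda /s/ ok; σ2 onset /rj/ (4→5 rises), coda /∅/ ok → licit
raz.zo — σ1 onset /r/, coda /z/ ok; σ2 onset /z/, coda /∅/ ok → licit
tmiz.srot — σ1 onset /tm/ (1→3 rises), coda /z/ ok; σ2 onset /sr/ (2→4 rises), coda /t/ ok → licit
rjezt.taj — violates constraint (e): syllable 1 coda /zt/ has 2 consonants (> 1) → illicit

rjezt.taj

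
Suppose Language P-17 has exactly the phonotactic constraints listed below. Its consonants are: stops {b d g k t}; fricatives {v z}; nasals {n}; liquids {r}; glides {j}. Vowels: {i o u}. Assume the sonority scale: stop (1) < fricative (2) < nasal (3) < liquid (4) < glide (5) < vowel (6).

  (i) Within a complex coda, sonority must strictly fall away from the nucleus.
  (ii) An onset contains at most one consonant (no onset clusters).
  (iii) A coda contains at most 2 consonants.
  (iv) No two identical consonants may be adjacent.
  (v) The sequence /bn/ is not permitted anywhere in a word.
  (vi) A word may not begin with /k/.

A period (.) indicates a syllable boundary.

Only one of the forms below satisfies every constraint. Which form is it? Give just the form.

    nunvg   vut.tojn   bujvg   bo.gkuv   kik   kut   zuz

nunvg — violates constraint (iii): syllable 1 coda /nvg/ has 3 consonants (> 2) → ill-formed
vut.tojn — violates constraint (iv): adjacent identical consonants /tt/ → ill-formed
bujvg — violates constraint (iii): syllable 1 coda /jvg/ has 3 consonants (> 2) → ill-formed
bo.gkuv — violates constraint (ii): syllable 2 onset /gk/ has 2 consonants (> 1) → ill-formed
kik — violates constraint (vi): word begins with /k/ → ill-formed
kut — violates constraint (vi): word begins with /k/ → ill-formed
zuz — σ1 onset /z/, coda /z/ ok → well-formed

zuz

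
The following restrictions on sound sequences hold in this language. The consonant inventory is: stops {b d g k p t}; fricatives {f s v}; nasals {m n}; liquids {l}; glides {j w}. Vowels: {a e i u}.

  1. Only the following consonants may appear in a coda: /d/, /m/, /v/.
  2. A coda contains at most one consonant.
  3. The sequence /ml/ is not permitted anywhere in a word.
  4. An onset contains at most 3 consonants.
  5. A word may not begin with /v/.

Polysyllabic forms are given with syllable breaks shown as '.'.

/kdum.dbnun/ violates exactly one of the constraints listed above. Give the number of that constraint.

1

/kdum.dbnun/: syllable 2 coda contains /n/, which is not a licensed coda consonant.
This is a violation of constraint 1: "Only the following consonants may appear in a coda: /d/, /m/, /v/."
The remaining constraints (2, 3, 4, 5) are satisfied.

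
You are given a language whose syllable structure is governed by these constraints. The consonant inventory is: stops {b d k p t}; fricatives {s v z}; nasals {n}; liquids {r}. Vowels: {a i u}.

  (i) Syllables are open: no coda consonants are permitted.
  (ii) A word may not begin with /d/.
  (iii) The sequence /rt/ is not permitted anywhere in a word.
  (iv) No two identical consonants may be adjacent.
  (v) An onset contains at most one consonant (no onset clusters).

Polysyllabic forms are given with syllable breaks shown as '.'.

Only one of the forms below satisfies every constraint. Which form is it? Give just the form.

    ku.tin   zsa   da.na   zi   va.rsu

ku.tin — violates constraint (i): syllable 2 coda /n/ has 1 consonant (> 0) → illicit
zsa — violates constraint (v): syllable 1 onset /zs/ has 2 consonants (> 1) → illicit
da.na — violates constraint (ii): word begins with /d/ → illicit
zi — σ1 onset /z/, coda /∅/ ok → licit
va.rsu — violates constraint (v): syllable 2 onset /rs/ has 2 consonants (> 1) → illicit

zi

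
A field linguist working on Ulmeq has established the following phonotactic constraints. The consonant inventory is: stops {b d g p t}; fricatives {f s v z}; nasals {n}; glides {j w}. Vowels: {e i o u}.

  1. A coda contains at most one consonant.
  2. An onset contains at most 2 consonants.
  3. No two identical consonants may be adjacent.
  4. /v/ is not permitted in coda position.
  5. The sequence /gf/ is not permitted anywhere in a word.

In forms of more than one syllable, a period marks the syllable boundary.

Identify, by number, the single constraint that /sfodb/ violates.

/sfodb/: syllable 1 coda /db/ has 2 consonants (> 1).
This is a violation of constraint 1: "A coda contains at most one consonant."
The remaining constraints (2, 3, 4, 5) are satisfied.

1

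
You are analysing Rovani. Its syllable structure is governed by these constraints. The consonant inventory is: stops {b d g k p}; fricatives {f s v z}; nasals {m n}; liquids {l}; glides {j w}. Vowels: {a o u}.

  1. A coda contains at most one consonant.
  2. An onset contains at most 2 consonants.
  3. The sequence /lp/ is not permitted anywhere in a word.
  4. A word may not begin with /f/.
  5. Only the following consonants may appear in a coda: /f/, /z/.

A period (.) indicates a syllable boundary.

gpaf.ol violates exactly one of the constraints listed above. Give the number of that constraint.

gpaf.ol: syllable 2 coda contains /l/, which is not a licensed coda consonant.
This is a violation of constraint 5: "Only the following consonants may appear in a coda: /f/, /z/."
The remaining constraints (1, 2, 3, 4) are satisfied.

5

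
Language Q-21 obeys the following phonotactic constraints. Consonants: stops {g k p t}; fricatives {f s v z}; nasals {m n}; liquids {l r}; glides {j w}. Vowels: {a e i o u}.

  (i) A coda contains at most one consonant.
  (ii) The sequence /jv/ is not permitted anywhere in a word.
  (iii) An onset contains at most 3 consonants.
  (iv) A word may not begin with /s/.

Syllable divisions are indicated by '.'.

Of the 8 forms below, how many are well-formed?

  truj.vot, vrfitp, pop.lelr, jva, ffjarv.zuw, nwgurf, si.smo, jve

truj.vot — violates constraint (ii): contains banned sequence /jv/ → ill-formed
vrfitp — violates constraint (i): syllable 1 coda /tp/ has 2 consonants (> 1) → ill-formed
pop.lelr — violates constraint (i): syllable 2 coda /lr/ has 2 consonants (> 1) → ill-formed
jva — violates constraint (ii): contains banned sequence /jv/ → ill-formed
ffjarv.zuw — violates constraint (i): syllable 1 coda /rv/ has 2 consonants (> 1) → ill-formed
nwgurf — violates constraint (i): syllable 1 coda /rf/ has 2 consonants (> 1) → ill-formed
si.smo — violates constraint (iv): word begins with /s/ → ill-formed
jve — violates constraint (ii): contains banned sequence /jv/ → ill-formed
No form is well-formed → 0.

0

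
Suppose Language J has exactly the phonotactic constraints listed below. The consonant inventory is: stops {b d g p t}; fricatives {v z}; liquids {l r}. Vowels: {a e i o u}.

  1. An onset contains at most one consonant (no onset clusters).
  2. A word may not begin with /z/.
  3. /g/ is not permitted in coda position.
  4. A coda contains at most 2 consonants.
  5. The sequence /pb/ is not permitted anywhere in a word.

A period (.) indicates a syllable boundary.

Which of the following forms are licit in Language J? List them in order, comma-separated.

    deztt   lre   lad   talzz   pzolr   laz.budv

lad, laz.budv

deztt — violates constraint 4: syllable 1 coda /ztt/ has 3 consonants (> 2) → illicit
lre — violates constraint 1: syllable 1 onset /lr/ has 2 consonants (> 1) → illicit
lad — σ1 onset /l/, coda /d/ ok → licit
talzz — violates constraint 4: syllable 1 coda /lzz/ has 3 consonants (> 2) → illicit
pzolr — violates constraint 1: syllable 1 onset /pz/ has 2 consonants (> 1) → illicit
laz.budv — σ1 onset /l/, coda /z/ ok; σ2 onset /b/, coda /dv/ (2C) ok → licit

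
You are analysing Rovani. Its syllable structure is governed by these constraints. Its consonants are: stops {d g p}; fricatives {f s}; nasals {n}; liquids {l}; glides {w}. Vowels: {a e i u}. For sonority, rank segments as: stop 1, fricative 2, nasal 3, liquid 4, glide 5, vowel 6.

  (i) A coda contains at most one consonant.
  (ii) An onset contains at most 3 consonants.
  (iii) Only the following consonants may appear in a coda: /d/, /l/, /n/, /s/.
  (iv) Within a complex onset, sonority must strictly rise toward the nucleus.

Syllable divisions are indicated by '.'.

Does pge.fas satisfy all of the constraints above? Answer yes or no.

no

pge.fas — violates constraint (iv): syllable 1 onset /pg/: /p/ (stop, 1) → /g/ (stop, 1) does not rise → illicit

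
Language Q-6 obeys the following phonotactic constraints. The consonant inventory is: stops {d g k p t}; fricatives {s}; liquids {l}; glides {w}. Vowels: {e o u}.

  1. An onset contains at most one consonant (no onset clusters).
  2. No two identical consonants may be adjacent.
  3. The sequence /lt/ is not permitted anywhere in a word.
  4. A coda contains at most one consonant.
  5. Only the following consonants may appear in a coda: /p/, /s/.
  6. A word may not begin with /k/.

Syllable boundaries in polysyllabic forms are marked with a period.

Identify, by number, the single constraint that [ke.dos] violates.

6

[ke.dos]: word begins with /k/.
This is a violation of constraint 6: "A word may not begin with /k/."
The remaining constraints (1, 2, 3, 4, 5) are satisfied.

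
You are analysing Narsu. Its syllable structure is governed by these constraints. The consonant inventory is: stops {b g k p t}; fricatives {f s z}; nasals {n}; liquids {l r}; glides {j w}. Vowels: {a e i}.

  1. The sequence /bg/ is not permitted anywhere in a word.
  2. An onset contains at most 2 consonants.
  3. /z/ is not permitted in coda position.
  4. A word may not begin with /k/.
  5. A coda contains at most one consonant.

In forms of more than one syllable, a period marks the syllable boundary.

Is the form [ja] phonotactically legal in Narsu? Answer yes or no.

yes

[ja] — σ1 onset /j/, coda /∅/ ok → phonotactically legal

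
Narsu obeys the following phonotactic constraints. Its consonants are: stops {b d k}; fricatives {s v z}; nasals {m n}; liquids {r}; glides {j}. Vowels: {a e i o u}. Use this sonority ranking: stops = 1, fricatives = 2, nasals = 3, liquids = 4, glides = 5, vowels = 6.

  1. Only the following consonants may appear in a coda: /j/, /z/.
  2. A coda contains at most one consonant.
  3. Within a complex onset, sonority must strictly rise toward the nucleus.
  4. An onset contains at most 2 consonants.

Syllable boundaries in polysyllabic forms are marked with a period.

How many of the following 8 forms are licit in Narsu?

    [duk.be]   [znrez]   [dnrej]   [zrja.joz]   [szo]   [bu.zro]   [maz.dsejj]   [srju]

[duk.be] — violates constraint 1: syllable 1 coda contains /k/, which is not a licensed coda consonant → illicit
[znrez] — violates constraint 4: syllable 1 onset /znr/ has 3 consonants (> 2) → illicit
[dnrej] — violates constraint 4: syllable 1 onset /dnr/ has 3 consonants (> 2) → illicit
[zrja.joz] — violates constraint 4: syllable 1 onset /zrj/ has 3 consonants (> 2) → illicit
[szo] — violates constraint 3: syllable 1 onset /sz/: /s/ (fricative, 2) → /z/ (fricative, 2) does not rise → illicit
[bu.zro] — σ1 onset /b/, coda /∅/ ok; σ2 onset /zr/ (2→4 rises), coda /∅/ ok → licit
[maz.dsejj] — violates constraint 2: syllable 2 coda /jj/ has 2 consonants (> 1) → illicit
[srju] — violates constraint 4: syllable 1 onset /srj/ has 3 consonants (> 2) → illicit
Licit: [bu.zro] → 1.

1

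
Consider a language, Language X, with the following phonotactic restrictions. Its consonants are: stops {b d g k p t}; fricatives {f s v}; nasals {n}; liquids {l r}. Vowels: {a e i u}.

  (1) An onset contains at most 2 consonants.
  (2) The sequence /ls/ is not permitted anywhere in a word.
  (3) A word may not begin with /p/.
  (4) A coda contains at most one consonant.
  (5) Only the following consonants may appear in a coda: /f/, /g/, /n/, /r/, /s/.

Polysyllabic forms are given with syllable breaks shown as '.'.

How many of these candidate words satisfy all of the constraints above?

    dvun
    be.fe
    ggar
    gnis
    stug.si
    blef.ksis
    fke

7

dvun — σ1 onset /dv/ (2C), coda /n/ ok → phonotactically legal
be.fe — σ1 onset /b/, coda /∅/ ok; σ2 onset /f/, coda /∅/ ok → phonotactically legal
ggar — σ1 onset /gg/ (2C), coda /r/ ok → phonotactically legal
gnis — σ1 onset /gn/ (2C), coda /s/ ok → phonotactically legal
stug.si — σ1 onset /st/ (2C), coda /g/ ok; σ2 onset /s/, coda /∅/ ok → phonotactically legal
blef.ksis — σ1 onset /bl/ (2C), coda /f/ ok; σ2 onset /ks/ (2C), coda /s/ ok → phonotactically legal
fke — σ1 onset /fk/ (2C), coda /∅/ ok → phonotactically legal
Phonotactically legal: dvun, be.fe, ggar, gnis, stug.si, blef.ksis, fke → 7.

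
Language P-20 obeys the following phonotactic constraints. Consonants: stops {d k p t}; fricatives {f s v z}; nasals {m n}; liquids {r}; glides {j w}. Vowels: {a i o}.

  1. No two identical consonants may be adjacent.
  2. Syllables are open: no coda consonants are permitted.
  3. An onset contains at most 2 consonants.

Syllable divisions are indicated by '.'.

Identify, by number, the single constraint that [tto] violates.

1

[tto]: adjacent identical consonants /tt/.
This is a violation of constraint 1: "No two identical consonants may be adjacent."
The remaining constraints (2, 3) are satisfied.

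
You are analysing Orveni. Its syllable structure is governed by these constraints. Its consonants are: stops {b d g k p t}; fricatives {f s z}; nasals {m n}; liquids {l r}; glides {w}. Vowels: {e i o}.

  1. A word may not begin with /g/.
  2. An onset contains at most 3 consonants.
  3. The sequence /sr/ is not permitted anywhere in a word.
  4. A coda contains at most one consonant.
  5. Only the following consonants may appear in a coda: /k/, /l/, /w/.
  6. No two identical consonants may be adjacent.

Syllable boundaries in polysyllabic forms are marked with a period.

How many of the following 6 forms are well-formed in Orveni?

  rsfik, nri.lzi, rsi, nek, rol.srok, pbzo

5

rsfik — σ1 onset /rsf/ (3C), coda /k/ ok → well-formed
nri.lzi — σ1 onset /nr/ (2C), coda /∅/ ok; σ2 onset /lz/ (2C), coda /∅/ ok → well-formed
rsi — σ1 onset /rs/ (2C), coda /∅/ ok → well-formed
nek — σ1 onset /n/, coda /k/ ok → well-formed
rol.srok — violates constraint 3: contains banned sequence /sr/ → ill-formed
pbzo — σ1 onset /pbz/ (3C), coda /∅/ ok → well-formed
Well-formed: rsfik, nri.lzi, rsi, nek, pbzo → 5.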